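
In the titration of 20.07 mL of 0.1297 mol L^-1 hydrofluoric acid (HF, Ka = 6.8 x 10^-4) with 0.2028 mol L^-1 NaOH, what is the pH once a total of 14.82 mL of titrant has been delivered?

12.06

n(acid) = 0.1297 x 0.02007 = 0.002603 mol; n(NaOH) added = 0.2028 x 0.01482 = 0.003005 mol.
Base is in excess by 0.003005 - 0.002603 = 0.0004024 mol in a total volume of 0.03489 L.
[OH^-] = 0.0004024/0.03489 = 0.01153 M, so pOH = 1.94 and pH = 14.00 - 1.94 = 12.06.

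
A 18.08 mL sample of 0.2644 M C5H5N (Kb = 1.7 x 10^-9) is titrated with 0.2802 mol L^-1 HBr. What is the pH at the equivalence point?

3.05

n(C5H5N) = 0.2644 x 0.01808 = 0.004780 mol; V(HBr) at equivalence = 0.004780/0.2802 = 0.01706 L.
At equivalence the base is fully converted to C5H5NH+; total volume = 0.03514 L, so [C5H5NH+] = 0.004780/0.03514 = 0.1360 M.
Ka(C5H5NH+) = Kw/Kb = 1.0e-14 / 1.7 x 10^-9 = 5.88e-6.
[H^+] = sqrt(Ka x [C5H5NH+]) = sqrt(5.88e-6 x 0.1360) = 0.000895 M.
pH = -log(0.000895) = 3.05.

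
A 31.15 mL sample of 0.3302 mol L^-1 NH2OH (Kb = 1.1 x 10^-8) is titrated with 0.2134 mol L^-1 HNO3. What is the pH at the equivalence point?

n(NH2OH) = 0.3302 x 0.03115 = 0.01029 mol; V(HNO3) at equivalence = 0.01029/0.2134 = 0.04820 L.
At equivalence the base is fully converted to NH3OH+; total volume = 0.07935 L, so [NH3OH+] = 0.01029/0.07935 = 0.1296 M.
Ka(NH3OH+) = Kw/Kb = 1.0e-14 / 1.1 x 10^-8 = 9.09e-7.
[H^+] = sqrt(Ka x [NH3OH+]) = sqrt(9.09e-7 x 0.1296) = 0.000343 M.
pH = -log(0.000343) = 3.46.

3.46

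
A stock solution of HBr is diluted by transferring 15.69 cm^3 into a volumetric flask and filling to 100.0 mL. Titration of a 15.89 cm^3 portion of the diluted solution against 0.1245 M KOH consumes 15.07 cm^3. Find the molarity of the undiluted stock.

n(KOH) = 0.1245 x 0.01507 = 0.001876 mol.
n(HBr) in the aliquot = 0.001876 mol.
[diluted HBr] = 0.001876 / 0.01589 = 0.1181 M.
Dilution factor = 100.0/15.69 = 6.373, so [stock] = 0.1181 x 6.373 = 0.753 M.

0.753 M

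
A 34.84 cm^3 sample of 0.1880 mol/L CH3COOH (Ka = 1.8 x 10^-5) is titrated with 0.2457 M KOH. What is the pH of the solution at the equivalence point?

8.89

n(CH3COOH) = 0.1880 x 0.03484 = 0.006550 mol; V(KOH) at equivalence = 0.006550/0.2457 = 0.02666 L.
At equivalence all the acid is converted to CH3COO-; total volume = 0.03484 + 0.02666 = 0.06150 L, so [CH3COO-] = 0.006550/0.06150 = 0.1065 M.
Kb = Kw/Ka = 1.0e-14 / 1.8 x 10^-5 = 5.56e-10.
[OH^-] = sqrt(Kb x [CH3COO-]) = sqrt(5.56e-10 x 0.1065) = 7.69e-6 M.
pOH = 5.11, so pH = 14.00 - 5.11 = 8.89.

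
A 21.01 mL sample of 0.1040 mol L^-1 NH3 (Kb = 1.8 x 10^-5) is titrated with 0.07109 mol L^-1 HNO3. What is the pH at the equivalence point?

n(NH3) = 0.1040 x 0.02101 = 0.002185 mol; V(HNO3) at equivalence = 0.002185/0.07109 = 0.03074 L.
At equivalence the base is fully converted to NH4+; total volume = 0.05175 L, so [NH4+] = 0.002185/0.05175 = 0.04223 M.
Ka(NH4+) = Kw/Kb = 1.0e-14 / 1.8 x 10^-5 = 5.56e-10.
[H^+] = sqrt(Ka x [NH4+]) = sqrt(5.56e-10 x 0.04223) = 4.84e-6 M.
pH = -log(4.84e-6) = 5.31.

5.31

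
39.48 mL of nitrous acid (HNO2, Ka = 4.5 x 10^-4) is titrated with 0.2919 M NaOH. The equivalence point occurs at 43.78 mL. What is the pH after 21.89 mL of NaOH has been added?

21.89 mL is exactly half the equivalence volume (43.78/2), i.e. the half-equivalence point.
There, n(HA) = n(A^-), so pH = pKa = -log(4.5 x 10^-4) = 3.35.

3.35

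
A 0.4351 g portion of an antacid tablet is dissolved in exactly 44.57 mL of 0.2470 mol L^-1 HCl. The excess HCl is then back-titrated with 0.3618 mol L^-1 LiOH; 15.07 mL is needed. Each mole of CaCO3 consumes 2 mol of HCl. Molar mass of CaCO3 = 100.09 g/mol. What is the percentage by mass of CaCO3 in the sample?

Total n(HCl) added = 0.2470 x 0.04457 = 0.01101 mol.
n(LiOH) used = 0.3618 x 0.01507 = 0.005452 mol, which equals the excess n(HCl).
So n(HCl) consumed by the sample = 0.01101 - 0.005452 = 0.005556 mol.
n(CaCO3) = 0.005556 / 2 = 0.002778 mol.
mass CaCO3 = 0.002778 x 100.09 = 0.2781 g, so %CaCO3 = 0.2781/0.4351 x 100 = 63.9%.

63.9%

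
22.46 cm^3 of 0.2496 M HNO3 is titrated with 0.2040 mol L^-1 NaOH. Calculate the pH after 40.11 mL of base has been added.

12.61

n(acid) = 0.2496 x 0.02246 = 0.005606 mol; n(NaOH) added = 0.2040 x 0.04011 = 0.008182 mol.
Base is in excess by 0.008182 - 0.005606 = 0.002576 mol in a total volume of 0.06257 L.
[OH^-] = 0.002576/0.06257 = 0.04118 M, so pOH = 1.39 and pH = 14.00 - 1.39 = 12.61.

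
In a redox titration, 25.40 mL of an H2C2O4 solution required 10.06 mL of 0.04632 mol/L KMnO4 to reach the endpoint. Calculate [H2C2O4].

n(KMnO4) = 0.04632 x 0.01006 = 0.0004660 mol.
From the balanced equation, 2 mol KMnO4 reacts with 5 mol H2C2O4, so n(H2C2O4) = 0.0004660 x 5/2 = 0.001165 mol.
[H2C2O4] = 0.001165 / 0.02540 L = 0.0459 M.

0.0459 M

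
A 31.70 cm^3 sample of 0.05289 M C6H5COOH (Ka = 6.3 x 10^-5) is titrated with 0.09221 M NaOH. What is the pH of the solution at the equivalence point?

n(C6H5COOH) = 0.05289 x 0.03170 = 0.001677 mol; V(NaOH) at equivalence = 0.001677/0.09221 = 0.01818 L.
At equivalence all the acid is converted to C6H5COO-; total volume = 0.03170 + 0.01818 = 0.04988 L, so [C6H5COO-] = 0.001677/0.04988 = 0.03361 M.
Kb = Kw/Ka = 1.0e-14 / 6.3 x 10^-5 = 1.59e-10.
[OH^-] = sqrt(Kb x [C6H5COO-]) = sqrt(1.59e-10 x 0.03361) = 2.31e-6 M.
pOH = 5.64, so pH = 14.00 - 5.64 = 8.36.

8.36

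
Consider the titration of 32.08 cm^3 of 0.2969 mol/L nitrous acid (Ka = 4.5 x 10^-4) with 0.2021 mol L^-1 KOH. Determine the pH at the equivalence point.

n(HNO2) = 0.2969 x 0.03208 = 0.009525 mol; V(KOH) at equivalence = 0.009525/0.2021 = 0.04713 L.
At equivalence all the acid is converted to NO2-; total volume = 0.03208 + 0.04713 = 0.07921 L, so [NO2-] = 0.009525/0.07921 = 0.1202 M.
Kb = Kw/Ka = 1.0e-14 / 4.5 x 10^-4 = 2.22e-11.
[OH^-] = sqrt(Kb x [NO2-]) = sqrt(2.22e-11 x 0.1202) = 1.63e-6 M.
pOH = 5.79, so pH = 14.00 - 5.79 = 8.21.

8.21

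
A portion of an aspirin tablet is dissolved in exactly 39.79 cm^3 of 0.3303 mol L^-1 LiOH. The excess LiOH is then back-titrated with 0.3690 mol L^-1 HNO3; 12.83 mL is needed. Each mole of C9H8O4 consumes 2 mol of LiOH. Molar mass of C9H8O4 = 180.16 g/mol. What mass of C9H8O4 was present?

Total n(LiOH) added = 0.3303 x 0.03979 = 0.01314 mol.
n(HNO3) used = 0.3690 x 0.01283 = 0.004734 mol, which equals the excess n(LiOH).
So n(LiOH) consumed by the sample = 0.01314 - 0.004734 = 0.008408 mol.
n(C9H8O4) = 0.008408 / 2 = 0.004204 mol.
mass = 0.004204 mol x 180.16 g/mol = 0.757 g.

0.757 g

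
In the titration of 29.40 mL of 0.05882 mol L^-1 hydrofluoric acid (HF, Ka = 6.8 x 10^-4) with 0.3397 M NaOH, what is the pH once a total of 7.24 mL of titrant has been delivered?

12.30

n(acid) = 0.05882 x 0.02940 = 0.001729 mol; n(NaOH) added = 0.3397 x 0.007240 = 0.002459 mol.
Base is in excess by 0.002459 - 0.001729 = 0.0007301 mol in a total volume of 0.03664 L.
[OH^-] = 0.0007301/0.03664 = 0.01993 M, so pOH = 1.70 and pH = 14.00 - 1.70 = 12.30.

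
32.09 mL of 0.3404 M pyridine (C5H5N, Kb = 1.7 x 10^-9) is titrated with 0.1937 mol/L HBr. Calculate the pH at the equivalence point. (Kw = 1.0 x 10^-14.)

3.07

n(C5H5N) = 0.3404 x 0.03209 = 0.01092 mol; V(HBr) at equivalence = 0.01092/0.1937 = 0.05639 L.
At equivalence the base is fully converted to C5H5NH+; total volume = 0.08848 L, so [C5H5NH+] = 0.01092/0.08848 = 0.1235 M.
Ka(C5H5NH+) = Kw/Kb = 1.0e-14 / 1.7 x 10^-9 = 5.88e-6.
[H^+] = sqrt(Ka x [C5H5NH+]) = sqrt(5.88e-6 x 0.1235) = 0.000852 M.
pH = -log(0.000852) = 3.07.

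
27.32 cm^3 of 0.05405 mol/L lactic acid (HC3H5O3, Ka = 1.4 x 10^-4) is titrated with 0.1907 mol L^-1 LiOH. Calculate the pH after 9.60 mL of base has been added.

11.98

n(acid) = 0.05405 x 0.02732 = 0.001477 mol; n(LiOH) added = 0.1907 x 0.009600 = 0.001831 mol.
Base is in excess by 0.001831 - 0.001477 = 0.0003541 mol in a total volume of 0.03692 L.
[OH^-] = 0.0003541/0.03692 = 0.009590 M, so pOH = 2.02 and pH = 14.00 - 2.02 = 11.98.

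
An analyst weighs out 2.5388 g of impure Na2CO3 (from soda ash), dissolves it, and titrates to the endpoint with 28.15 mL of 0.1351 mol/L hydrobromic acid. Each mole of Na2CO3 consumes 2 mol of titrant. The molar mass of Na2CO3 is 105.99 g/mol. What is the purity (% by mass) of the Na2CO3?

7.94%

n(HBr) = 0.1351 x 0.02815 = 0.003803 mol.
n(Na2CO3) = 0.003803 / 2 = 0.001902 mol.
mass of Na2CO3 = 0.001902 x 105.99 = 0.2015 g.
% purity = 0.2015 / 2.5388 x 100 = 7.94%.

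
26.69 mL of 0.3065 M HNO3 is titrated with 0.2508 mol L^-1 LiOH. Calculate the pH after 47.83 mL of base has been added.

n(acid) = 0.3065 x 0.02669 = 0.008180 mol; n(LiOH) added = 0.2508 x 0.04783 = 0.01200 mol.
Base is in excess by 0.01200 - 0.008180 = 0.003815 mol in a total volume of 0.07452 L.
[OH^-] = 0.003815/0.07452 = 0.05120 M, so pOH = 1.29 and pH = 14.00 - 1.29 = 12.71.

12.71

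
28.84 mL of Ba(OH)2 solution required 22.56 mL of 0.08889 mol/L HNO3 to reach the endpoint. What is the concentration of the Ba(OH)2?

n(HNO3) delivered = 0.08889 x 0.02256 = 0.002005 mol.
The reaction is 1 Ba(OH)2 + 2 HNO3, so n(Ba(OH)2) = 0.002005 x 1/2 = 0.001003 mol.
[Ba(OH)2] = 0.001003 mol / 0.02884 L = 0.0348 M.

0.0348 M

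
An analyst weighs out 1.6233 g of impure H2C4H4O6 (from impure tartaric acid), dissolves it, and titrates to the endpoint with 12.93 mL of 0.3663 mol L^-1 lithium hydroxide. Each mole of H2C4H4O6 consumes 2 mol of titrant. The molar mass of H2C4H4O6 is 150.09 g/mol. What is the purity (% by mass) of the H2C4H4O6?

21.9%

n(LiOH) = 0.3663 x 0.01293 = 0.004736 mol.
n(H2C4H4O6) = 0.004736 / 2 = 0.002368 mol.
mass of H2C4H4O6 = 0.002368 x 150.09 = 0.3554 g.
% purity = 0.3554 / 1.6233 x 100 = 21.9%.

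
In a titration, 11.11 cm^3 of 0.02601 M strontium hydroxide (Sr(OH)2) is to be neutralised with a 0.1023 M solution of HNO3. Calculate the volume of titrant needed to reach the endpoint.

5.65 mL

n(Sr(OH)2) = 0.02601 mol/L x 0.01111 L = 0.0002890 mol.
The neutralisation is 1 Sr(OH)2 : 2 HNO3, so n(HNO3) = 0.0002890 x 2/1 = 0.0005779 mol.
V(HNO3) = 0.0005779 / 0.1023 = 0.005649 L = 5.65 mL.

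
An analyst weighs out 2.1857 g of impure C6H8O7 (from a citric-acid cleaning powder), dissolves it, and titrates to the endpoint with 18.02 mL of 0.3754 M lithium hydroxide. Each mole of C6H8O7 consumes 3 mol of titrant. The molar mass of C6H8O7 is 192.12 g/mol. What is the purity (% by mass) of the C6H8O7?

n(LiOH) = 0.3754 x 0.01802 = 0.006765 mol.
n(C6H8O7) = 0.006765 / 3 = 0.002255 mol.
mass of C6H8O7 = 0.002255 x 192.12 = 0.4332 g.
% purity = 0.4332 / 2.1857 x 100 = 19.8%.

19.8%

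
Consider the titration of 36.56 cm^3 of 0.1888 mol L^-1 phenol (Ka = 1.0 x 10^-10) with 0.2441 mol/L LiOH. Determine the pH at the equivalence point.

11.51

n(C6H5OH) = 0.1888 x 0.03656 = 0.006903 mol; V(LiOH) at equivalence = 0.006903/0.2441 = 0.02828 L.
At equivalence all the acid is converted to C6H5O-; total volume = 0.03656 + 0.02828 = 0.06484 L, so [C6H5O-] = 0.006903/0.06484 = 0.1065 M.
Kb = Kw/Ka = 1.0e-14 / 1.0 x 10^-10 = 0.000100.
[OH^-] = sqrt(Kb x [C6H5O-]) = sqrt(0.000100 x 0.1065) = 0.00326 M.
pOH = 2.49, so pH = 14.00 - 2.49 = 11.51.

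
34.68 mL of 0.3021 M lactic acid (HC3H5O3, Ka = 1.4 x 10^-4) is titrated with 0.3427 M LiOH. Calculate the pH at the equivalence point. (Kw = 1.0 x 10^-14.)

8.53

n(HC3H5O3) = 0.3021 x 0.03468 = 0.01048 mol; V(LiOH) at equivalence = 0.01048/0.3427 = 0.03057 L.
At equivalence all the acid is converted to C3H5O3-; total volume = 0.03468 + 0.03057 = 0.06525 L, so [C3H5O3-] = 0.01048/0.06525 = 0.1606 M.
Kb = Kw/Ka = 1.0e-14 / 1.4 x 10^-4 = 7.14e-11.
[OH^-] = sqrt(Kb x [C3H5O3-]) = sqrt(7.14e-11 x 0.1606) = 3.39e-6 M.
pOH = 5.47, so pH = 14.00 - 5.47 = 8.53.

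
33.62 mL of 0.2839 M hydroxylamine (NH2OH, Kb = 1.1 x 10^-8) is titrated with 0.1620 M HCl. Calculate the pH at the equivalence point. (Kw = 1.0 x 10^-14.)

3.51

n(NH2OH) = 0.2839 x 0.03362 = 0.009545 mol; V(HCl) at equivalence = 0.009545/0.1620 = 0.05892 L.
At equivalence the base is fully converted to NH3OH+; total volume = 0.09254 L, so [NH3OH+] = 0.009545/0.09254 = 0.1031 M.
Ka(NH3OH+) = Kw/Kb = 1.0e-14 / 1.1 x 10^-8 = 9.09e-7.
[H^+] = sqrt(Ka x [NH3OH+]) = sqrt(9.09e-7 x 0.1031) = 0.000306 M.
pH = -log(0.000306) = 3.51.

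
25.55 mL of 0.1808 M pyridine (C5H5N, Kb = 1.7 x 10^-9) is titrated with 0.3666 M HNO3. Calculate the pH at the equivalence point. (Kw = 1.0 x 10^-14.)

3.07

n(C5H5N) = 0.1808 x 0.02555 = 0.004619 mol; V(HNO3) at equivalence = 0.004619/0.3666 = 0.01260 L.
At equivalence the base is fully converted to C5H5NH+; total volume = 0.03815 L, so [C5H5NH+] = 0.004619/0.03815 = 0.1211 M.
Ka(C5H5NH+) = Kw/Kb = 1.0e-14 / 1.7 x 10^-9 = 5.88e-6.
[H^+] = sqrt(Ka x [C5H5NH+]) = sqrt(5.88e-6 x 0.1211) = 0.000844 M.
pH = -log(0.000844) = 3.07.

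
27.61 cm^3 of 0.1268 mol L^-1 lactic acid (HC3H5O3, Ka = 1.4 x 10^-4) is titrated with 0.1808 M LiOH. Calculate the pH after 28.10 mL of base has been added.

12.45

n(acid) = 0.1268 x 0.02761 = 0.003501 mol; n(LiOH) added = 0.1808 x 0.02810 = 0.005080 mol.
Base is in excess by 0.005080 - 0.003501 = 0.001580 mol in a total volume of 0.05571 L.
[OH^-] = 0.001580/0.05571 = 0.02835 M, so pOH = 1.55 and pH = 14.00 - 1.55 = 12.45.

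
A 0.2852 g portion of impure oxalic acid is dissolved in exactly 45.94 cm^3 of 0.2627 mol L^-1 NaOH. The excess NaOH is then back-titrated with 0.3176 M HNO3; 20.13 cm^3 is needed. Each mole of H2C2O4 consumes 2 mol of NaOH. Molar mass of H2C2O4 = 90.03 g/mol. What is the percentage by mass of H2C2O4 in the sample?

Total n(NaOH) added = 0.2627 x 0.04594 = 0.01207 mol.
n(HNO3) used = 0.3176 x 0.02013 = 0.006393 mol, which equals the excess n(NaOH).
So n(NaOH) consumed by the sample = 0.01207 - 0.006393 = 0.005675 mol.
n(H2C2O4) = 0.005675 / 2 = 0.002838 mol.
mass H2C2O4 = 0.002838 x 90.03 = 0.2555 g, so %H2C2O4 = 0.2555/0.2852 x 100 = 89.6%.

89.6%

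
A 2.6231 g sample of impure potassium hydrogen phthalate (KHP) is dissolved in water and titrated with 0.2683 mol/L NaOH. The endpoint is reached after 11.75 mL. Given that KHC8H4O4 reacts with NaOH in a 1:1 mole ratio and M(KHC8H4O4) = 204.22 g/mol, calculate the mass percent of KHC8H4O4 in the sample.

n(NaOH) = 0.2683 x 0.01175 = 0.003153 mol.
n(KHC8H4O4) = 0.003153 / 1 = 0.003153 mol.
mass of KHC8H4O4 = 0.003153 x 204.22 = 0.6438 g.
% purity = 0.6438 / 2.6231 x 100 = 24.5%.

24.5%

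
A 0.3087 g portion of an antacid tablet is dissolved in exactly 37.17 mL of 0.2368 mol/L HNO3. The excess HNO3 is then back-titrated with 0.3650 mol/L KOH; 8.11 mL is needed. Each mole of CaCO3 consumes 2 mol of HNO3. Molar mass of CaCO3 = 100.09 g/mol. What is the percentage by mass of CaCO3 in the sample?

Total n(HNO3) added = 0.2368 x 0.03717 = 0.008802 mol.
n(KOH) used = 0.3650 x 0.008110 = 0.002960 mol, which equals the excess n(HNO3).
So n(HNO3) consumed by the sample = 0.008802 - 0.002960 = 0.005842 mol.
n(CaCO3) = 0.005842 / 2 = 0.002921 mol.
mass CaCO3 = 0.002921 x 100.09 = 0.2923 g, so %CaCO3 = 0.2923/0.3087 x 100 = 94.7%.

94.7%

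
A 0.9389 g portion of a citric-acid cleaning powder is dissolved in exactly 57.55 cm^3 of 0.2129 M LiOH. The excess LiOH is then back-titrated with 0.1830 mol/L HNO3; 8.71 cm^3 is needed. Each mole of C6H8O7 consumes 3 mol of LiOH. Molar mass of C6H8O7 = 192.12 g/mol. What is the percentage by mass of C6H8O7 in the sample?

Total n(LiOH) added = 0.2129 x 0.05755 = 0.01225 mol.
n(HNO3) used = 0.1830 x 0.008710 = 0.001594 mol, which equals the excess n(LiOH).
So n(LiOH) consumed by the sample = 0.01225 - 0.001594 = 0.01066 mol.
n(C6H8O7) = 0.01066 / 3 = 0.003553 mol.
mass C6H8O7 = 0.003553 x 192.12 = 0.6826 g, so %C6H8O7 = 0.6826/0.9389 x 100 = 72.7%.

72.7%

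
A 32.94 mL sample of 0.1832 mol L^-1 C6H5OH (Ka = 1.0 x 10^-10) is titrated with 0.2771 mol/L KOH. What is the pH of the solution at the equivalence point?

11.52

n(C6H5OH) = 0.1832 x 0.03294 = 0.006035 mol; V(KOH) at equivalence = 0.006035/0.2771 = 0.02178 L.
At equivalence all the acid is converted to C6H5O-; total volume = 0.03294 + 0.02178 = 0.05472 L, so [C6H5O-] = 0.006035/0.05472 = 0.1103 M.
Kb = Kw/Ka = 1.0e-14 / 1.0 x 10^-10 = 0.000100.
[OH^-] = sqrt(Kb x [C6H5O-]) = sqrt(0.000100 x 0.1103) = 0.00332 M.
pOH = 2.48, so pH = 14.00 - 2.48 = 11.52.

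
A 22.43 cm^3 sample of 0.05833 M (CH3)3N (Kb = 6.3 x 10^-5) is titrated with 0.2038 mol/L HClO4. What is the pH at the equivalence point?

5.57

n((CH3)3N) = 0.05833 x 0.02243 = 0.001308 mol; V(HClO4) at equivalence = 0.001308/0.2038 = 0.006420 L.
At equivalence the base is fully converted to (CH3)3NH+; total volume = 0.02885 L, so [(CH3)3NH+] = 0.001308/0.02885 = 0.04535 M.
Ka((CH3)3NH+) = Kw/Kb = 1.0e-14 / 6.3 x 10^-5 = 1.59e-10.
[H^+] = sqrt(Ka x [(CH3)3NH+]) = sqrt(1.59e-10 x 0.04535) = 2.68e-6 M.
pH = -log(2.68e-6) = 5.57.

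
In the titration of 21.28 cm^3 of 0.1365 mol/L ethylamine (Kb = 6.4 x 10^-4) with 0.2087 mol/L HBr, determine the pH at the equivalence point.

n(C2H5NH2) = 0.1365 x 0.02128 = 0.002905 mol; V(HBr) at equivalence = 0.002905/0.2087 = 0.01392 L.
At equivalence the base is fully converted to C2H5NH3+; total volume = 0.03520 L, so [C2H5NH3+] = 0.002905/0.03520 = 0.08252 M.
Ka(C2H5NH3+) = Kw/Kb = 1.0e-14 / 6.4 x 10^-4 = 1.56e-11.
[H^+] = sqrt(Ka x [C2H5NH3+]) = sqrt(1.56e-11 x 0.08252) = 1.14e-6 M.
pH = -log(1.14e-6) = 5.94.

5.94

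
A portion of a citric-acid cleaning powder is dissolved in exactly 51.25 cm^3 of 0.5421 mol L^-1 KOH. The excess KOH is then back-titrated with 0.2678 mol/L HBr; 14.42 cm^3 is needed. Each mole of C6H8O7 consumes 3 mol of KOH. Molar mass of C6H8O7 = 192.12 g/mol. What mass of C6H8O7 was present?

Total n(KOH) added = 0.5421 x 0.05125 = 0.02778 mol.
n(HBr) used = 0.2678 x 0.01442 = 0.003862 mol, which equals the excess n(KOH).
So n(KOH) consumed by the sample = 0.02778 - 0.003862 = 0.02392 mol.
n(C6H8O7) = 0.02392 / 3 = 0.007974 mol.
mass = 0.007974 mol x 192.12 g/mol = 1.53 g.

1.53 g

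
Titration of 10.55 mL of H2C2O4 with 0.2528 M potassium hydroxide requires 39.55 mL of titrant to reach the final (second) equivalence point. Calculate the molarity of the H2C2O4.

n(KOH) = 0.2528 x 0.03955 = 0.009998 mol.
At the final (second) equivalence point, 2 mol OH^- react per mol H2C2O4, so n(H2C2O4) = 0.009998 / 2 = 0.004999 mol.
[H2C2O4] = 0.004999 / 0.01055 L = 0.474 M.

0.474 M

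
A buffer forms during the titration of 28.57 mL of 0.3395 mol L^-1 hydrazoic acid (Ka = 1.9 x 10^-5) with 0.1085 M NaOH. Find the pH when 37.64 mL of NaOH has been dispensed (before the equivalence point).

Initial n(HN3) = 0.3395 x 0.02857 = 0.009700 mol.
n(NaOH) added = 0.1085 x 0.03764 = 0.004084 mol, converting that many moles of HN3 to N3-.
Remaining n(HN3) = 0.005616 mol; n(N3-) = 0.004084 mol.
By Henderson-Hasselbalch, pH = pKa + log([A^-]/[HA]) = 4.72 + log(0.004084/0.005616) = 4.72 + (-0.14) = 4.58.

4.58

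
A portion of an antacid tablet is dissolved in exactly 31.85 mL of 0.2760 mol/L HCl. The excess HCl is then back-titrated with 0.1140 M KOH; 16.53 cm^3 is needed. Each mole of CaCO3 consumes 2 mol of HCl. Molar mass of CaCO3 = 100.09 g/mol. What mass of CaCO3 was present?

0.346 g

Total n(HCl) added = 0.2760 x 0.03185 = 0.008791 mol.
n(KOH) used = 0.1140 x 0.01653 = 0.001884 mol, which equals the excess n(HCl).
So n(HCl) consumed by the sample = 0.008791 - 0.001884 = 0.006906 mol.
n(CaCO3) = 0.006906 / 2 = 0.003453 mol.
mass = 0.003453 mol x 100.09 g/mol = 0.346 g.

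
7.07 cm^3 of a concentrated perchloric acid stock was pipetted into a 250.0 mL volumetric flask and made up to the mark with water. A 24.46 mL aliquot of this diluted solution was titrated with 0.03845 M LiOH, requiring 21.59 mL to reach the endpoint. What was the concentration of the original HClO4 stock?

1.20 M

n(LiOH) = 0.03845 x 0.02159 = 0.0008301 mol.
n(HClO4) in the aliquot = 0.0008301 mol.
[diluted HClO4] = 0.0008301 / 0.02446 = 0.03394 M.
Dilution factor = 250.0/7.070 = 35.36, so [stock] = 0.03394 x 35.36 = 1.20 M.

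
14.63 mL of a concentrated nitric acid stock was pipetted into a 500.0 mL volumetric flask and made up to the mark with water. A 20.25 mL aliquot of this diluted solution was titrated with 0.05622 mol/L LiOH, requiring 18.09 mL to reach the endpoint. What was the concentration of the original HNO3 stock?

1.72 M

n(LiOH) = 0.05622 x 0.01809 = 0.001017 mol.
n(HNO3) in the aliquot = 0.001017 mol.
[diluted HNO3] = 0.001017 / 0.02025 = 0.05022 M.
Dilution factor = 500.0/14.63 = 34.18, so [stock] = 0.05022 x 34.18 = 1.72 M.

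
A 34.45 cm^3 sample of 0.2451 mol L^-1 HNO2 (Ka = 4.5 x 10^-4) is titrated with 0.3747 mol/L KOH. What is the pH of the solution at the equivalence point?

8.26

n(HNO2) = 0.2451 x 0.03445 = 0.008444 mol; V(KOH) at equivalence = 0.008444/0.3747 = 0.02253 L.
At equivalence all the acid is converted to NO2-; total volume = 0.03445 + 0.02253 = 0.05698 L, so [NO2-] = 0.008444/0.05698 = 0.1482 M.
Kb = Kw/Ka = 1.0e-14 / 4.5 x 10^-4 = 2.22e-11.
[OH^-] = sqrt(Kb x [NO2-]) = sqrt(2.22e-11 x 0.1482) = 1.81e-6 M.
pOH = 5.74, so pH = 14.00 - 5.74 = 8.26.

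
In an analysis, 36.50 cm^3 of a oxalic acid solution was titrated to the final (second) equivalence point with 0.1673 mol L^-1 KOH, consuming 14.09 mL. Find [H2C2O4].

0.0323 M

n(KOH) = 0.1673 x 0.01409 = 0.002357 mol.
At the final (second) equivalence point, 2 mol OH^- react per mol H2C2O4, so n(H2C2O4) = 0.002357 / 2 = 0.001179 mol.
[H2C2O4] = 0.001179 / 0.03650 L = 0.0323 M.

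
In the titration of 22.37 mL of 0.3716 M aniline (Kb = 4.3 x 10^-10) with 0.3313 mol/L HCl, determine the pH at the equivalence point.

2.70

n(C6H5NH2) = 0.3716 x 0.02237 = 0.008313 mol; V(HCl) at equivalence = 0.008313/0.3313 = 0.02509 L.
At equivalence the base is fully converted to C6H5NH3+; total volume = 0.04746 L, so [C6H5NH3+] = 0.008313/0.04746 = 0.1751 M.
Ka(C6H5NH3+) = Kw/Kb = 1.0e-14 / 4.3 x 10^-10 = 2.33e-5.
[H^+] = sqrt(Ka x [C6H5NH3+]) = sqrt(2.33e-5 x 0.1751) = 0.00202 M.
pH = -log(0.00202) = 2.70.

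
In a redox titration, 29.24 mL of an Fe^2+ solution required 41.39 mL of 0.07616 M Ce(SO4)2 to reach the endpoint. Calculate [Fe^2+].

n(Ce(SO4)2) = 0.07616 x 0.04139 = 0.003152 mol.
From the balanced equation, 1 mol Ce(SO4)2 reacts with 1 mol Fe^2+, so n(Fe^2+) = 0.003152 x 1/1 = 0.003152 mol.
[Fe^2+] = 0.003152 / 0.02924 L = 0.108 M.

0.108 M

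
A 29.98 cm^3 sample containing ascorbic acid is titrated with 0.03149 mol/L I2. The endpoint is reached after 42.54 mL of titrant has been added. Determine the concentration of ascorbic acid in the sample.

n(I2) = 0.03149 x 0.04254 = 0.001340 mol.
From the balanced equation, 1 mol I2 reacts with 1 mol ascorbic acid, so n(ascorbic acid) = 0.001340 x 1/1 = 0.001340 mol.
[ascorbic acid] = 0.001340 / 0.02998 L = 0.0447 M.

0.0447 M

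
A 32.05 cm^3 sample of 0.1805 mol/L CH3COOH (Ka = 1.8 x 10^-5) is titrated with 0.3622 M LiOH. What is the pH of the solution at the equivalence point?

8.91

n(CH3COOH) = 0.1805 x 0.03205 = 0.005785 mol; V(LiOH) at equivalence = 0.005785/0.3622 = 0.01597 L.
At equivalence all the acid is converted to CH3COO-; total volume = 0.03205 + 0.01597 = 0.04802 L, so [CH3COO-] = 0.005785/0.04802 = 0.1205 M.
Kb = Kw/Ka = 1.0e-14 / 1.8 x 10^-5 = 5.56e-10.
[OH^-] = sqrt(Kb x [CH3COO-]) = sqrt(5.56e-10 x 0.1205) = 8.18e-6 M.
pOH = 5.09, so pH = 14.00 - 5.09 = 8.91.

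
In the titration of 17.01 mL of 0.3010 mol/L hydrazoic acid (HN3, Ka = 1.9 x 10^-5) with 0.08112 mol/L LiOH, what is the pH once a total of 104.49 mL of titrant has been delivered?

12.44

n(acid) = 0.3010 x 0.01701 = 0.005120 mol; n(LiOH) added = 0.08112 x 0.1045 = 0.008476 mol.
Base is in excess by 0.008476 - 0.005120 = 0.003356 mol in a total volume of 0.1215 L.
[OH^-] = 0.003356/0.1215 = 0.02762 M, so pOH = 1.56 and pH = 14.00 - 1.56 = 12.44.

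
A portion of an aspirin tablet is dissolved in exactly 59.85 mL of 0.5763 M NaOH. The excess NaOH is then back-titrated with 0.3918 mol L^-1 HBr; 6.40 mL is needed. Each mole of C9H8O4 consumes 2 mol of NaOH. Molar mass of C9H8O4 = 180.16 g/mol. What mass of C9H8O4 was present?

2.88 g

Total n(NaOH) added = 0.5763 x 0.05985 = 0.03449 mol.
n(HBr) used = 0.3918 x 0.006400 = 0.002508 mol, which equals the excess n(NaOH).
So n(NaOH) consumed by the sample = 0.03449 - 0.002508 = 0.03198 mol.
n(C9H8O4) = 0.03198 / 2 = 0.01599 mol.
mass = 0.01599 mol x 180.16 g/mol = 2.88 g.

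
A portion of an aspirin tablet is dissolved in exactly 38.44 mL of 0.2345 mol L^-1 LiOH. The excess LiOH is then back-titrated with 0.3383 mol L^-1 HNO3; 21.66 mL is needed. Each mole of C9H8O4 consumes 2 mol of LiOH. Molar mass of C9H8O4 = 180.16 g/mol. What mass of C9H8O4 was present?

Total n(LiOH) added = 0.2345 x 0.03844 = 0.009014 mol.
n(HNO3) used = 0.3383 x 0.02166 = 0.007328 mol, which equals the excess n(LiOH).
So n(LiOH) consumed by the sample = 0.009014 - 0.007328 = 0.001687 mol.
n(C9H8O4) = 0.001687 / 2 = 0.0008433 mol.
mass = 0.0008433 mol x 180.16 g/mol = 0.152 g.

0.152 g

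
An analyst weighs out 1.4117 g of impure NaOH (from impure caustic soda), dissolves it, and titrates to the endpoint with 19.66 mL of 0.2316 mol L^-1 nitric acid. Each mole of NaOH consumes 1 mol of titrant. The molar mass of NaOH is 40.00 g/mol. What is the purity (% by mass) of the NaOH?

n(HNO3) = 0.2316 x 0.01966 = 0.004553 mol.
n(NaOH) = 0.004553 / 1 = 0.004553 mol.
mass of NaOH = 0.004553 x 40.00 = 0.1821 g.
% purity = 0.1821 / 1.4117 x 100 = 12.9%.

12.9%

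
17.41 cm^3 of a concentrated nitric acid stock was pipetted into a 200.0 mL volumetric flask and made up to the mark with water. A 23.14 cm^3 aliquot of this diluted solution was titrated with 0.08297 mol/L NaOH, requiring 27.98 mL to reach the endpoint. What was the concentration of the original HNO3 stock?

n(NaOH) = 0.08297 x 0.02798 = 0.002322 mol.
n(HNO3) in the aliquot = 0.002322 mol.
[diluted HNO3] = 0.002322 / 0.02314 = 0.1003 M.
Dilution factor = 200.0/17.41 = 11.49, so [stock] = 0.1003 x 11.49 = 1.15 M.

1.15 M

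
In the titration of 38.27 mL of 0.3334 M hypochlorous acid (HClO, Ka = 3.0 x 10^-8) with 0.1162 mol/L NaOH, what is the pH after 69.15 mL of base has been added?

Initial n(HClO) = 0.3334 x 0.03827 = 0.01276 mol.
n(NaOH) added = 0.1162 x 0.06915 = 0.008035 mol, converting that many moles of HClO to ClO-.
Remaining n(HClO) = 0.004724 mol; n(ClO-) = 0.008035 mol.
By Henderson-Hasselbalch, pH = pKa + log([A^-]/[HA]) = 7.52 + log(0.008035/0.004724) = 7.52 + (+0.23) = 7.75.

7.75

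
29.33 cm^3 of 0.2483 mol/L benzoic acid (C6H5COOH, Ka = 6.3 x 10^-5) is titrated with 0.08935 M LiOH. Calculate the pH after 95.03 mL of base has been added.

11.99

n(acid) = 0.2483 x 0.02933 = 0.007283 mol; n(LiOH) added = 0.08935 x 0.09503 = 0.008491 mol.
Base is in excess by 0.008491 - 0.007283 = 0.001208 mol in a total volume of 0.1244 L.
[OH^-] = 0.001208/0.1244 = 0.009716 M, so pOH = 2.01 and pH = 14.00 - 2.01 = 11.99.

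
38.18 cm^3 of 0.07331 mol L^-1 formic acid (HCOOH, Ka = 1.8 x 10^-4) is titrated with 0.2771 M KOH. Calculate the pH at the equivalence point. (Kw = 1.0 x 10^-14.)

n(HCOOH) = 0.07331 x 0.03818 = 0.002799 mol; V(KOH) at equivalence = 0.002799/0.2771 = 0.01010 L.
At equivalence all the acid is converted to HCOO-; total volume = 0.03818 + 0.01010 = 0.04828 L, so [HCOO-] = 0.002799/0.04828 = 0.05797 M.
Kb = Kw/Ka = 1.0e-14 / 1.8 x 10^-4 = 5.56e-11.
[OH^-] = sqrt(Kb x [HCOO-]) = sqrt(5.56e-11 x 0.05797) = 1.79e-6 M.
pOH = 5.75, so pH = 14.00 - 5.75 = 8.25.

8.25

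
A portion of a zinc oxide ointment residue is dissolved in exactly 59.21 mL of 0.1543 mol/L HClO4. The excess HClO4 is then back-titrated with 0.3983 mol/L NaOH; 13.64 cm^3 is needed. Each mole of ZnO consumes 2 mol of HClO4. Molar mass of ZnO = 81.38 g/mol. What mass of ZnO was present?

0.151 g

Total n(HClO4) added = 0.1543 x 0.05921 = 0.009136 mol.
n(NaOH) used = 0.3983 x 0.01364 = 0.005433 mol, which equals the excess n(HClO4).
So n(HClO4) consumed by the sample = 0.009136 - 0.005433 = 0.003703 mol.
n(ZnO) = 0.003703 / 2 = 0.001852 mol.
mass = 0.001852 mol x 81.38 g/mol = 0.151 g.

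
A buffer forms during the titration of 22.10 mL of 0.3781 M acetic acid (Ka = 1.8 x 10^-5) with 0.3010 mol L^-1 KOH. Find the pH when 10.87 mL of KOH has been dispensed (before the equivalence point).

Initial n(CH3COOH) = 0.3781 x 0.02210 = 0.008356 mol.
n(KOH) added = 0.3010 x 0.01087 = 0.003272 mol, converting that many moles of CH3COOH to CH3COO-.
Remaining n(CH3COOH) = 0.005084 mol; n(CH3COO-) = 0.003272 mol.
By Henderson-Hasselbalch, pH = pKa + log([A^-]/[HA]) = 4.74 + log(0.003272/0.005084) = 4.74 + (-0.19) = 4.55.

4.55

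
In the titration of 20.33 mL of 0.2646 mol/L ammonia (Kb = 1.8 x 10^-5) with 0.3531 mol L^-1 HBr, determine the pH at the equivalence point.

n(NH3) = 0.2646 x 0.02033 = 0.005379 mol; V(HBr) at equivalence = 0.005379/0.3531 = 0.01523 L.
At equivalence the base is fully converted to NH4+; total volume = 0.03556 L, so [NH4+] = 0.005379/0.03556 = 0.1513 M.
Ka(NH4+) = Kw/Kb = 1.0e-14 / 1.8 x 10^-5 = 5.56e-10.
[H^+] = sqrt(Ka x [NH4+]) = sqrt(5.56e-10 x 0.1513) = 9.17e-6 M.
pH = -log(9.17e-6) = 5.04.

5.04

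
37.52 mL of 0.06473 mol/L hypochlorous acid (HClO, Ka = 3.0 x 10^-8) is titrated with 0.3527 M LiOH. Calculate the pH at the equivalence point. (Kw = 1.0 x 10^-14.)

n(HClO) = 0.06473 x 0.03752 = 0.002429 mol; V(LiOH) at equivalence = 0.002429/0.3527 = 0.006886 L.
At equivalence all the acid is converted to ClO-; total volume = 0.03752 + 0.006886 = 0.04441 L, so [ClO-] = 0.002429/0.04441 = 0.05469 M.
Kb = Kw/Ka = 1.0e-14 / 3.0 x 10^-8 = 3.33e-7.
[OH^-] = sqrt(Kb x [ClO-]) = sqrt(3.33e-7 x 0.05469) = 0.000135 M.
pOH = 3.87, so pH = 14.00 - 3.87 = 10.13.

10.13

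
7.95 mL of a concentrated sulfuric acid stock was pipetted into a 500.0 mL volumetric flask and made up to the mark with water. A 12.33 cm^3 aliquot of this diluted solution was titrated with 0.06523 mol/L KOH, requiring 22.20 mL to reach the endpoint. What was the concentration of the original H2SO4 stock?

3.69 M

n(KOH) = 0.06523 x 0.02220 = 0.001448 mol.
n(H2SO4) in the aliquot = 0.001448 x 1/2 = 0.0007241 mol.
[diluted H2SO4] = 0.0007241 / 0.01233 = 0.05872 M.
Dilution factor = 500.0/7.950 = 62.89, so [stock] = 0.05872 x 62.89 = 3.69 M.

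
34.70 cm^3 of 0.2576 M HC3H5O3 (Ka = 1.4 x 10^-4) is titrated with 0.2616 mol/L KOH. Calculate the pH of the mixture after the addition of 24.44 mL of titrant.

Initial n(HC3H5O3) = 0.2576 x 0.03470 = 0.008939 mol.
n(KOH) added = 0.2616 x 0.02444 = 0.006394 mol, converting that many moles of HC3H5O3 to C3H5O3-.
Remaining n(HC3H5O3) = 0.002545 mol; n(C3H5O3-) = 0.006394 mol.
By Henderson-Hasselbalch, pH = pKa + log([A^-]/[HA]) = 3.85 + log(0.006394/0.002545) = 3.85 + (+0.40) = 4.25.

4.25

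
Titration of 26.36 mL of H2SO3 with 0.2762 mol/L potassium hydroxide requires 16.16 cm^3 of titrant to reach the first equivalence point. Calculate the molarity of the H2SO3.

n(KOH) = 0.2762 x 0.01616 = 0.004463 mol.
At the first equivalence point, 1 mol OH^- react per mol H2SO3, so n(H2SO3) = 0.004463 / 1 = 0.004463 mol.
[H2SO3] = 0.004463 / 0.02636 L = 0.169 M.

0.169 M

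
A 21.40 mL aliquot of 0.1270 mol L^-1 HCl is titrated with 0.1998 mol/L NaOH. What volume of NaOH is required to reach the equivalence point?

13.6 mL

n(HCl) = 0.1270 mol/L x 0.02140 L = 0.002718 mol.
At equivalence n(NaOH) = n(HCl) = 0.002718 mol.
V(NaOH) = 0.002718 / 0.1998 = 0.01360 L = 13.6 mL.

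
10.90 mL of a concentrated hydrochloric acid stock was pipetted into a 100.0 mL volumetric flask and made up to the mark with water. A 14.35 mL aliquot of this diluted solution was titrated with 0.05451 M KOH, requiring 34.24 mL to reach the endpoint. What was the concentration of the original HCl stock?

1.19 M

n(KOH) = 0.05451 x 0.03424 = 0.001866 mol.
n(HCl) in the aliquot = 0.001866 mol.
[diluted HCl] = 0.001866 / 0.01435 = 0.1301 M.
Dilution factor = 100.0/10.90 = 9.174, so [stock] = 0.1301 x 9.174 = 1.19 M.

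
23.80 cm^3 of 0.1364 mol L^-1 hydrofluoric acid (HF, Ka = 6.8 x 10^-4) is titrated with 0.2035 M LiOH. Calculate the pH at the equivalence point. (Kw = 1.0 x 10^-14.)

8.04

n(HF) = 0.1364 x 0.02380 = 0.003246 mol; V(LiOH) at equivalence = 0.003246/0.2035 = 0.01595 L.
At equivalence all the acid is converted to F-; total volume = 0.02380 + 0.01595 = 0.03975 L, so [F-] = 0.003246/0.03975 = 0.08166 M.
Kb = Kw/Ka = 1.0e-14 / 6.8 x 10^-4 = 1.47e-11.
[OH^-] = sqrt(Kb x [F-]) = sqrt(1.47e-11 x 0.08166) = 1.10e-6 M.
pOH = 5.96, so pH = 14.00 - 5.96 = 8.04.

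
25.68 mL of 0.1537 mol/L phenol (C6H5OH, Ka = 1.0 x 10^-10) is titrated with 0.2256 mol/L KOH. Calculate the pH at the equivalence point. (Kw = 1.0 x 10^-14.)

n(C6H5OH) = 0.1537 x 0.02568 = 0.003947 mol; V(KOH) at equivalence = 0.003947/0.2256 = 0.01750 L.
At equivalence all the acid is converted to C6H5O-; total volume = 0.02568 + 0.01750 = 0.04318 L, so [C6H5O-] = 0.003947/0.04318 = 0.09142 M.
Kb = Kw/Ka = 1.0e-14 / 1.0 x 10^-10 = 0.000100.
[OH^-] = sqrt(Kb x [C6H5O-]) = sqrt(0.000100 x 0.09142) = 0.00302 M.
pOH = 2.52, so pH = 14.00 - 2.52 = 11.48.

11.48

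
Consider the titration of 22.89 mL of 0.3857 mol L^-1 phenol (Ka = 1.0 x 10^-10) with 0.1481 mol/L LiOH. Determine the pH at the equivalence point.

11.51

n(C6H5OH) = 0.3857 x 0.02289 = 0.008829 mol; V(LiOH) at equivalence = 0.008829/0.1481 = 0.05961 L.
At equivalence all the acid is converted to C6H5O-; total volume = 0.02289 + 0.05961 = 0.08250 L, so [C6H5O-] = 0.008829/0.08250 = 0.1070 M.
Kb = Kw/Ka = 1.0e-14 / 1.0 x 10^-10 = 0.000100.
[OH^-] = sqrt(Kb x [C6H5O-]) = sqrt(0.000100 x 0.1070) = 0.00327 M.
pOH = 2.49, so pH = 14.00 - 2.49 = 11.51.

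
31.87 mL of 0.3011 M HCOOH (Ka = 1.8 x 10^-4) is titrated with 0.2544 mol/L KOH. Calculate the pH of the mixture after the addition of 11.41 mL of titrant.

Initial n(HCOOH) = 0.3011 x 0.03187 = 0.009596 mol.
n(KOH) added = 0.2544 x 0.01141 = 0.002903 mol, converting that many moles of HCOOH to HCOO-.
Remaining n(HCOOH) = 0.006693 mol; n(HCOO-) = 0.002903 mol.
By Henderson-Hasselbalch, pH = pKa + log([A^-]/[HA]) = 3.74 + log(0.002903/0.006693) = 3.74 + (-0.36) = 3.38.

3.38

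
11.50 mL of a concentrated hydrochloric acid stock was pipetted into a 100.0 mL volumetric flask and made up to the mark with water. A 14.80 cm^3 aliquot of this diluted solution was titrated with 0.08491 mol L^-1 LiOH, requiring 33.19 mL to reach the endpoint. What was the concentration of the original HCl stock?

n(LiOH) = 0.08491 x 0.03319 = 0.002818 mol.
n(HCl) in the aliquot = 0.002818 mol.
[diluted HCl] = 0.002818 / 0.01480 = 0.1904 M.
Dilution factor = 100.0/11.50 = 8.696, so [stock] = 0.1904 x 8.696 = 1.66 M.

1.66 M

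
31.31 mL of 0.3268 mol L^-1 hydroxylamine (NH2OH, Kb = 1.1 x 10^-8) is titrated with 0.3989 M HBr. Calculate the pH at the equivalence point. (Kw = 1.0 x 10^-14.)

3.39

n(NH2OH) = 0.3268 x 0.03131 = 0.01023 mol; V(HBr) at equivalence = 0.01023/0.3989 = 0.02565 L.
At equivalence the base is fully converted to NH3OH+; total volume = 0.05696 L, so [NH3OH+] = 0.01023/0.05696 = 0.1796 M.
Ka(NH3OH+) = Kw/Kb = 1.0e-14 / 1.1 x 10^-8 = 9.09e-7.
[H^+] = sqrt(Ka x [NH3OH+]) = sqrt(9.09e-7 x 0.1796) = 0.000404 M.
pH = -log(0.000404) = 3.39.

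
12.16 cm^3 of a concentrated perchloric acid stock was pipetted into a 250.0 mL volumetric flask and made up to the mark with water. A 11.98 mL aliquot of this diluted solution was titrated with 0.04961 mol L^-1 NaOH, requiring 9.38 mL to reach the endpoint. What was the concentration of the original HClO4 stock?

0.799 M

n(NaOH) = 0.04961 x 0.009380 = 0.0004653 mol.
n(HClO4) in the aliquot = 0.0004653 mol.
[diluted HClO4] = 0.0004653 / 0.01198 = 0.03884 M.
Dilution factor = 250.0/12.16 = 20.56, so [stock] = 0.03884 x 20.56 = 0.799 M.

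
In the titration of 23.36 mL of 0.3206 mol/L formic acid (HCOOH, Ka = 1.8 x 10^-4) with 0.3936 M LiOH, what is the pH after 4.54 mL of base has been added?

3.24

Initial n(HCOOH) = 0.3206 x 0.02336 = 0.007489 mol.
n(LiOH) added = 0.3936 x 0.004540 = 0.001787 mol, converting that many moles of HCOOH to HCOO-.
Remaining n(HCOOH) = 0.005702 mol; n(HCOO-) = 0.001787 mol.
By Henderson-Hasselbalch, pH = pKa + log([A^-]/[HA]) = 3.74 + log(0.001787/0.005702) = 3.74 + (-0.50) = 3.24.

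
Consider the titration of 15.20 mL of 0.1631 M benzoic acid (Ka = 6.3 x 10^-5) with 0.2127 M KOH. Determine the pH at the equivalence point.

8.58

n(C6H5COOH) = 0.1631 x 0.01520 = 0.002479 mol; V(KOH) at equivalence = 0.002479/0.2127 = 0.01166 L.
At equivalence all the acid is converted to C6H5COO-; total volume = 0.01520 + 0.01166 = 0.02686 L, so [C6H5COO-] = 0.002479/0.02686 = 0.09231 M.
Kb = Kw/Ka = 1.0e-14 / 6.3 x 10^-5 = 1.59e-10.
[OH^-] = sqrt(Kb x [C6H5COO-]) = sqrt(1.59e-10 x 0.09231) = 3.83e-6 M.
pOH = 5.42, so pH = 14.00 - 5.42 = 8.58.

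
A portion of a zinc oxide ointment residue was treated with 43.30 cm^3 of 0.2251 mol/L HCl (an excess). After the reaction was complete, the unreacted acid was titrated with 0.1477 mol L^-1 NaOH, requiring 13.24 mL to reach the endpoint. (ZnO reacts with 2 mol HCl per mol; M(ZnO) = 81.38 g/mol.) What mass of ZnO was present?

Total n(HCl) added = 0.2251 x 0.04330 = 0.009747 mol.
n(NaOH) used = 0.1477 x 0.01324 = 0.001956 mol, which equals the excess n(HCl).
So n(HCl) consumed by the sample = 0.009747 - 0.001956 = 0.007791 mol.
n(ZnO) = 0.007791 / 2 = 0.003896 mol.
mass = 0.003896 mol x 81.38 g/mol = 0.317 g.

0.317 g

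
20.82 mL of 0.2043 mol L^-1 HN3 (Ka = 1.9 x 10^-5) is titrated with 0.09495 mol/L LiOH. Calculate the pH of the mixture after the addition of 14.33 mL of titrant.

Initial n(HN3) = 0.2043 x 0.02082 = 0.004254 mol.
n(LiOH) added = 0.09495 x 0.01433 = 0.001361 mol, converting that many moles of HN3 to N3-.
Remaining n(HN3) = 0.002893 mol; n(N3-) = 0.001361 mol.
By Henderson-Hasselbalch, pH = pKa + log([A^-]/[HA]) = 4.72 + log(0.001361/0.002893) = 4.72 + (-0.33) = 4.39.

4.39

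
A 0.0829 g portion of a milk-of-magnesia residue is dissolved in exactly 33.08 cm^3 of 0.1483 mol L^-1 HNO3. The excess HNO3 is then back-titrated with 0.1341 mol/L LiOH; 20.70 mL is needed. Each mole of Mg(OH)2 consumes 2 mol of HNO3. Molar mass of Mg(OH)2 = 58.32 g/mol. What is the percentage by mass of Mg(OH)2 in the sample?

74.9%

Total n(HNO3) added = 0.1483 x 0.03308 = 0.004906 mol.
n(LiOH) used = 0.1341 x 0.02070 = 0.002776 mol, which equals the excess n(HNO3).
So n(HNO3) consumed by the sample = 0.004906 - 0.002776 = 0.002130 mol.
n(Mg(OH)2) = 0.002130 / 2 = 0.001065 mol.
mass Mg(OH)2 = 0.001065 x 58.32 = 0.06211 g, so %Mg(OH)2 = 0.06211/0.0829 x 100 = 74.9%.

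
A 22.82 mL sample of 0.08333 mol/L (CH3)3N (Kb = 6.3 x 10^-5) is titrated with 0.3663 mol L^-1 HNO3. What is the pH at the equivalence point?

5.48

n((CH3)3N) = 0.08333 x 0.02282 = 0.001902 mol; V(HNO3) at equivalence = 0.001902/0.3663 = 0.005191 L.
At equivalence the base is fully converted to (CH3)3NH+; total volume = 0.02801 L, so [(CH3)3NH+] = 0.001902/0.02801 = 0.06789 M.
Ka((CH3)3NH+) = Kw/Kb = 1.0e-14 / 6.3 x 10^-5 = 1.59e-10.
[H^+] = sqrt(Ka x [(CH3)3NH+]) = sqrt(1.59e-10 x 0.06789) = 3.28e-6 M.
pH = -log(3.28e-6) = 5.48.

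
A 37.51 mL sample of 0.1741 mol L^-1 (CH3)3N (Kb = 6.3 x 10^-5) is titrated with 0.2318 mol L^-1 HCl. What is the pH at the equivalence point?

n((CH3)3N) = 0.1741 x 0.03751 = 0.006530 mol; V(HCl) at equivalence = 0.006530/0.2318 = 0.02817 L.
At equivalence the base is fully converted to (CH3)3NH+; total volume = 0.06568 L, so [(CH3)3NH+] = 0.006530/0.06568 = 0.09942 M.
Ka((CH3)3NH+) = Kw/Kb = 1.0e-14 / 6.3 x 10^-5 = 1.59e-10.
[H^+] = sqrt(Ka x [(CH3)3NH+]) = sqrt(1.59e-10 x 0.09942) = 3.97e-6 M.
pH = -log(3.97e-6) = 5.40.

5.40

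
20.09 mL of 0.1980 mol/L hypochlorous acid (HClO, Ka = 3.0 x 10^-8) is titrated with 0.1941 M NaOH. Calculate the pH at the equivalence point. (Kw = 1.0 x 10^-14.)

n(HClO) = 0.1980 x 0.02009 = 0.003978 mol; V(NaOH) at equivalence = 0.003978/0.1941 = 0.02049 L.
At equivalence all the acid is converted to ClO-; total volume = 0.02009 + 0.02049 = 0.04058 L, so [ClO-] = 0.003978/0.04058 = 0.09802 M.
Kb = Kw/Ka = 1.0e-14 / 3.0 x 10^-8 = 3.33e-7.
[OH^-] = sqrt(Kb x [ClO-]) = sqrt(3.33e-7 x 0.09802) = 0.000181 M.
pOH = 3.74, so pH = 14.00 - 3.74 = 10.26.

10.26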